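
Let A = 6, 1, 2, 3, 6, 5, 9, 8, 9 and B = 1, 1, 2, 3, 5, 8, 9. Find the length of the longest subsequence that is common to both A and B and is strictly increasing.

A longest common strictly increasing subsequence is 1, 2, 3, 5, 8, 9 (length 6); it appears in order in both A and B, and no longer such subsequence exists.

6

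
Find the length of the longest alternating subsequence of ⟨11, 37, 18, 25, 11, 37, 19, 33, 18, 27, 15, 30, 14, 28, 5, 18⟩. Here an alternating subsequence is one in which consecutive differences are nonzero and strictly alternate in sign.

A longest alternating subsequence is 11, 37, 18, 25, 11, 37, 19, 33, 18, 27, 15, 30, 14, 28, 5, 18 (positions 1,2,3,4,5,6,7,8,9,10,11,12,13,14,15,16); its 15 consecutive differences strictly alternate in sign, and length 16 is optimal.

16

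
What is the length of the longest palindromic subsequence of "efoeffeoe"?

8

Using dp[i][j] = 2 + dp[i+1][j−1] if the ends match, else max(dp[i+1][j], dp[i][j−1]):
dp[1][9] = 8. A witness is eoeffeoe at positions 1,3,4,5,6,7,8,9.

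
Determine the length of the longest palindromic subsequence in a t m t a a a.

Using dp[i][j] = 2 + dp[i+1][j−1] if the ends match, else max(dp[i+1][j], dp[i][j−1]):
dp[1][7] = 5. A witness is atmta at positions 1,2,3,4,7.

5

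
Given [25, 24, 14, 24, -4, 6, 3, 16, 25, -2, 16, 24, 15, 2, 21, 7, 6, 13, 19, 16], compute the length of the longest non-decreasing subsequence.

6

Let dp[i] be the longest non-decreasing subsequence ending at position i. Then dp = [1, 1, 1, 2, 1, 2, 2, 3, 4, 2, 4, 5, 3, 3, 5, 4, 4, 5, 6, 6].
The maximum is 6; one witness is -4, -2, 2, 7, 13, 19 at positions 5,10,14,16,18,19.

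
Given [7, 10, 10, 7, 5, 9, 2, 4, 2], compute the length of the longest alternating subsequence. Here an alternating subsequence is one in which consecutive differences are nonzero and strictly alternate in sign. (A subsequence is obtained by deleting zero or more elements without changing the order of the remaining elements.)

A longest alternating subsequence is 7, 10, 7, 9, 2, 4, 2 (positions 1,2,4,6,7,8,9); its 6 consecutive differences strictly alternate in sign, and length 7 is optimal.

7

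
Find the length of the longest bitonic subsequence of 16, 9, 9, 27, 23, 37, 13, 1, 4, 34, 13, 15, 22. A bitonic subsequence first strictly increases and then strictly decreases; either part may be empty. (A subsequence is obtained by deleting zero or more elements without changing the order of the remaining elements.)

5

One longest bitonic subsequence is 16, 27, 23, 13, 4 (positions 1,4,5,7,9): it rises to 27 then falls. Length 5 is optimal.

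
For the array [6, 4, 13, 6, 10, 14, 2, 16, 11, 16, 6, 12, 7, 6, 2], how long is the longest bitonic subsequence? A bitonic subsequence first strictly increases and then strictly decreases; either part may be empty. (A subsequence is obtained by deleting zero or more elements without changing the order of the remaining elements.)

9

Let inc[i] be the LIS ending at i and dec[i] the longest strictly decreasing subsequence starting at i. inc = [1, 1, 2, 2, 3, 4, 1, 5, 4, 5, 2, 5, 3, 2, 1], dec = [3, 2, 5, 2, 4, 5, 1, 5, 4, 5, 2, 4, 3, 2, 1].
max_i inc[i]+dec[i]−1 = 9, with one witness 4, 6, 10, 14, 16, 12, 7, 6, 2.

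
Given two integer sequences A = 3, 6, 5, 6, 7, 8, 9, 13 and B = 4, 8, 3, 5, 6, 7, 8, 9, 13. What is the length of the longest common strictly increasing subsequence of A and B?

7

For each value that appears in both, track the longest common increasing run ending there.
The best achievable length is 7; one witness is 3, 5, 6, 7, 8, 9, 13 (A-positions 1,3,4,5,6,7,8, B-positions 3,4,5,6,7,8,9).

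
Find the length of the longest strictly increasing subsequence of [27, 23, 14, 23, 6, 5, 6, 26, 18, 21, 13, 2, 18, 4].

4

Let dp[i] be the longest increasing subsequence ending at position i. Then dp = [1, 1, 1, 2, 1, 1, 2, 3, 3, 4, 3, 1, 4, 2].
The maximum is 4; one witness is 5, 6, 18, 21 at positions 6,7,9,10.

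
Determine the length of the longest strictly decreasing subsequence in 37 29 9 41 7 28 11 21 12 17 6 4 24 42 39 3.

8

One longest decreasing subsequence is 37, 29, 28, 21, 12, 6, 4, 3 (positions 1,2,6,8,9,11,12,16), of length 8; no longer one exists.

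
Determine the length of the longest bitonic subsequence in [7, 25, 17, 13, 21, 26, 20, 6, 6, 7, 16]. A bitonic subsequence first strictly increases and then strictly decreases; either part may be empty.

Let inc[i] be the LIS ending at i and dec[i] the longest strictly decreasing subsequence starting at i. inc = [1, 2, 2, 2, 3, 4, 3, 1, 1, 2, 3], dec = [2, 4, 3, 2, 3, 3, 2, 1, 1, 1, 1].
max_i inc[i]+dec[i]−1 = 6, with one witness 7, 17, 21, 26, 20, 16.

6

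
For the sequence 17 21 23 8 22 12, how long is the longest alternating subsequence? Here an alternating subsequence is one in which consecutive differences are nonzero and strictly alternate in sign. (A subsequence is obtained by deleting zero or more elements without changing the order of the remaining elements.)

Track the best alternating length ending on an up-step vs a down-step at each position: up/down = 1/1, 2/1, 2/1, 1/3, 4/3, 4/5.
The maximum over both is 5; one such subsequence is 17, 21, 8, 22, 12.

5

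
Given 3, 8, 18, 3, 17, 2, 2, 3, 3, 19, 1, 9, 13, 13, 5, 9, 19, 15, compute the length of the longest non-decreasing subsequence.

8

One longest non-decreasing subsequence is 3, 3, 3, 3, 9, 13, 13, 19 (positions 1,4,8,9,12,13,14,17), of length 8; no longer one exists.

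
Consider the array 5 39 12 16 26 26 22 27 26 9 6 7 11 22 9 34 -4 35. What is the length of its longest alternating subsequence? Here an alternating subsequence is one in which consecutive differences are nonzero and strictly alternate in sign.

A longest alternating subsequence is 5, 39, 12, 26, 22, 27, 9, 11, 9, 34, -4, 35 (positions 1,2,3,5,7,8,10,13,15,16,17,18); its 11 consecutive differences strictly alternate in sign, and length 12 is optimal.

12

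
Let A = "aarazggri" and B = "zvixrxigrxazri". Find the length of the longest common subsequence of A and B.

A longest common subsequence is razri (length 5); the LCS DP confirms no longer common subsequence exists.

5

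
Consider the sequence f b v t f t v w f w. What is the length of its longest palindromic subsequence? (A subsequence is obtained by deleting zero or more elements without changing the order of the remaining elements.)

7

Using dp[i][j] = 2 + dp[i+1][j−1] if the ends match, else max(dp[i+1][j], dp[i][j−1]):
dp[1][10] = 7. A witness is fvtftvf at positions 1,3,4,5,6,7,9.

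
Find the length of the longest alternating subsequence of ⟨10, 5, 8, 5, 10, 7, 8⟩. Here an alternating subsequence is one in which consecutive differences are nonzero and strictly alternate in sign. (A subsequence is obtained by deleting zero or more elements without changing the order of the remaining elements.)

7

Track the best alternating length ending on an up-step vs a down-step at each position: up/down = 1/1, 1/2, 3/2, 1/4, 5/1, 5/6, 7/6.
The maximum over both is 7; one such subsequence is 10, 5, 8, 5, 10, 7, 8.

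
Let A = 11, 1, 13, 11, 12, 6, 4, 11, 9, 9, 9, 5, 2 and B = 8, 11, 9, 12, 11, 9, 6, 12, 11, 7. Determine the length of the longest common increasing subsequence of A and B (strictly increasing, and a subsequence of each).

For each value that appears in both, track the longest common increasing run ending there.
The best achievable length is 2; one witness is 11, 12 (A-positions 1,5, B-positions 2,4).

2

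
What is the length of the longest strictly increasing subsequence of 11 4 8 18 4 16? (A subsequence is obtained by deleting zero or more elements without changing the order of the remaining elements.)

Let dp[i] be the longest increasing subsequence ending at position i. Then dp = [1, 1, 2, 3, 1, 3].
The maximum is 3; one witness is 4, 8, 18 at positions 2,3,4.

3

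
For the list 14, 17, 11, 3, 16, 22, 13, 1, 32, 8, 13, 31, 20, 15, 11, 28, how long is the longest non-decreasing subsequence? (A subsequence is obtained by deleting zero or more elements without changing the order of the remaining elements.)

5

Let dp[i] be the longest non-decreasing subsequence ending at position i. Then dp = [1, 2, 1, 1, 2, 3, 2, 1, 4, 2, 3, 4, 4, 4, 3, 5].
The maximum is 5; one witness is 11, 13, 13, 20, 28 at positions 3,7,11,13,16.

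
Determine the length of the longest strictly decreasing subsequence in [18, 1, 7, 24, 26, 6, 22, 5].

Scanning left to right, the best length ending at each element is: 18→1, 1→2, 7→2, 24→1, 26→1, 6→3, 22→2, 5→4.
So the longest decreasing subsequence has length 4, e.g. 18, 7, 6, 5.

4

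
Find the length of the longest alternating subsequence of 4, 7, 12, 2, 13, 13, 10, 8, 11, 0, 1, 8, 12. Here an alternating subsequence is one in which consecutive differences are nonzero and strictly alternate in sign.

8

Track the best alternating length ending on an up-step vs a down-step at each position: up/down = 1/1, 2/1, 2/1, 1/3, 4/1, 4/1, 4/5, 4/5, 6/5, 1/7, 8/7, 8/7, 8/5.
The maximum over both is 8; one such subsequence is 4, 7, 2, 13, 10, 11, 0, 1.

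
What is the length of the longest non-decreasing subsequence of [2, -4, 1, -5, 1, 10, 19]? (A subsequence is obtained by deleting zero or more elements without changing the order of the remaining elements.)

One longest non-decreasing subsequence is -4, 1, 1, 10, 19 (positions 2,3,5,6,7), of length 5; no longer one exists.

5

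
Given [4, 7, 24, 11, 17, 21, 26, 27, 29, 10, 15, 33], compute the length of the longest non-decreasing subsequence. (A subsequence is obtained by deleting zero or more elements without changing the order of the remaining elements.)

9

Let dp[i] be the longest non-decreasing subsequence ending at position i. Then dp = [1, 2, 3, 3, 4, 5, 6, 7, 8, 3, 4, 9].
The maximum is 9; one witness is 4, 7, 11, 17, 21, 26, 27, 29, 33 at positions 1,2,4,5,6,7,8,9,12.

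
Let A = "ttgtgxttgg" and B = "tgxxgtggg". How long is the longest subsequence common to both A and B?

6

Backtracking the LCS table gives one alignment: t (A1,B1) → g (A3,B5) → t (A4,B6) → g (A5,B7) → g (A9,B8) → g (A10,B9).
So the longest common subsequence has length 6.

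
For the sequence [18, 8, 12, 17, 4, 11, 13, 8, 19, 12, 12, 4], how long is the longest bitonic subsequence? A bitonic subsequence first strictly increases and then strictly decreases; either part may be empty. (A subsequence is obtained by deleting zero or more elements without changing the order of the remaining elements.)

One longest bitonic subsequence is 8, 12, 17, 13, 12, 4 (positions 2,3,4,7,11,12): it rises to 17 then falls. Length 6 is optimal.

6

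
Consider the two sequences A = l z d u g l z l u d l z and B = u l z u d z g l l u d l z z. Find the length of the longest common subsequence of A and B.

A longest common subsequence is lzdglludlz (length 10); the LCS DP confirms no longer common subsequence exists.

10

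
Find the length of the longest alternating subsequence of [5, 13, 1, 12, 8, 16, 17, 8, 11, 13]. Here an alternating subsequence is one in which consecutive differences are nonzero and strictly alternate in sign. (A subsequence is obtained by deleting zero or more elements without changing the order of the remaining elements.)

A longest alternating subsequence is 5, 13, 1, 12, 8, 16, 8, 11 (positions 1,2,3,4,5,6,8,9); its 7 consecutive differences strictly alternate in sign, and length 8 is optimal.

8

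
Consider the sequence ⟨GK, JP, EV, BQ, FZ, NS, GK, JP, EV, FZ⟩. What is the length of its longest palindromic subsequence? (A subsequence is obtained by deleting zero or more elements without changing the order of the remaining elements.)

Using dp[i][j] = 2 + dp[i+1][j−1] if the ends match, else max(dp[i+1][j], dp[i][j−1]):
dp[1][10] = 3. A witness is FZ EV FZ at positions 5,9,10.

3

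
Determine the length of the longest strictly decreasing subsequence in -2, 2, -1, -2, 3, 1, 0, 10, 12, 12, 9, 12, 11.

Let dp[i] be the longest decreasing subsequence ending at position i. Then dp = [1, 1, 2, 3, 1, 2, 3, 1, 1, 1, 2, 1, 2].
The maximum is 3; one witness is 2, -1, -2 at positions 2,3,4.

3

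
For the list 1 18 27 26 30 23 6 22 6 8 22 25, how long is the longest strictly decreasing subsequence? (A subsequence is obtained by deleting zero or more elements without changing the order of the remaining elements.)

Scanning left to right, the best length ending at each element is: 1→1, 18→1, 27→1, 26→2, 30→1, 23→3, 6→4, 22→4, 6→5, 8→5, 22→4, 25→3.
So the longest decreasing subsequence has length 5, e.g. 27, 26, 23, 22, 6.

5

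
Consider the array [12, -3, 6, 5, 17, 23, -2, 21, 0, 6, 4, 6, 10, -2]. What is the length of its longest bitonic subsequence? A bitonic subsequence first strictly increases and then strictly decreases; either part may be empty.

8

One longest bitonic subsequence is -3, 6, 17, 23, 21, 6, 4, -2 (positions 2,3,5,6,8,10,11,14): it rises to 23 then falls. Length 8 is optimal.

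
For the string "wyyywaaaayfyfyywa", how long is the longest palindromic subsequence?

One longest palindromic subsequence is wyyyaaaayyyw (positions 1,2,3,4,6,7,8,9,12,14,15,16); it reads the same forward and backward, and the interval DP gives dp[1][17] = 12.

12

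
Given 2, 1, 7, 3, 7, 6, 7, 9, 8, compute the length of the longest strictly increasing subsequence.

Scanning left to right, the best length ending at each element is: 2→1, 1→1, 7→2, 3→2, 7→3, 6→3, 7→4, 9→5, 8→5.
So the longest increasing subsequence has length 5, e.g. 2, 3, 6, 7, 9.

5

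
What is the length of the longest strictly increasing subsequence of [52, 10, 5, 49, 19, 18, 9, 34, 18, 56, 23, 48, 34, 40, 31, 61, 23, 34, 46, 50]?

Let dp[i] be the longest increasing subsequence ending at position i. Then dp = [1, 1, 1, 2, 2, 2, 2, 3, 3, 4, 4, 5, 5, 6, 5, 7, 4, 6, 7, 8].
The maximum is 8; one witness is 5, 9, 18, 23, 34, 40, 46, 50 at positions 3,7,9,11,13,14,19,20.

8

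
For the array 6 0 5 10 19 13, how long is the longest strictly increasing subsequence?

One longest increasing subsequence is 0, 5, 10, 19 (positions 2,3,4,5), of length 4; no longer one exists.

4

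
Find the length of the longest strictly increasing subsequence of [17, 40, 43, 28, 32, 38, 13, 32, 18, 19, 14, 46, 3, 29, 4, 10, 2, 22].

5

One longest increasing subsequence is 17, 28, 32, 38, 46 (positions 1,4,5,6,12), of length 5; no longer one exists.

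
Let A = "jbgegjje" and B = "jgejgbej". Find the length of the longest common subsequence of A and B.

A longest common subsequence is jgegj (length 5); the LCS DP confirms no longer common subsequence exists.

5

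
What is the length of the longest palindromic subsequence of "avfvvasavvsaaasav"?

10

One longest palindromic subsequence is vasaaaasav (positions 2,6,7,8,12,13,14,15,16,17); it reads the same forward and backward, and the interval DP gives dp[1][17] = 10.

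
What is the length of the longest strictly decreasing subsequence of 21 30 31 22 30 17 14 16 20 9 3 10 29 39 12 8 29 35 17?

6

Let dp[i] be the longest decreasing subsequence ending at position i. Then dp = [1, 1, 1, 2, 2, 3, 4, 4, 3, 5, 6, 5, 3, 1, 5, 6, 3, 2, 4].
The maximum is 6; one witness is 30, 22, 17, 14, 9, 3 at positions 2,4,6,7,10,11.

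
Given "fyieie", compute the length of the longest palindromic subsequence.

3

Using dp[i][j] = 2 + dp[i+1][j−1] if the ends match, else max(dp[i+1][j], dp[i][j−1]):
dp[1][6] = 3. A witness is eie at positions 4,5,6.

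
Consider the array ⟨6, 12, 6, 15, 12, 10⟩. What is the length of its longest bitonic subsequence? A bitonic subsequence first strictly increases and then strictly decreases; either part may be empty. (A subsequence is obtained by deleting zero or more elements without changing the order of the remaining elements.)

5

One longest bitonic subsequence is 6, 12, 15, 12, 10 (positions 1,2,4,5,6): it rises to 15 then falls. Length 5 is optimal.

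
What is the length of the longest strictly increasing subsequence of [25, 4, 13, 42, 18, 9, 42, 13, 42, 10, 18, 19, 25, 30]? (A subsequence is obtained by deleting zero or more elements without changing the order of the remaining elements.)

7

Let dp[i] be the longest increasing subsequence ending at position i. Then dp = [1, 1, 2, 3, 3, 2, 4, 3, 4, 3, 4, 5, 6, 7].
The maximum is 7; one witness is 4, 9, 13, 18, 19, 25, 30 at positions 2,6,8,11,12,13,14.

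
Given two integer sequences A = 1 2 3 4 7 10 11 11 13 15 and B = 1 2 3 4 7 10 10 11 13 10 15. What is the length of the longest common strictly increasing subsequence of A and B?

9

For each value that appears in both, track the longest common increasing run ending there.
The best achievable length is 9; one witness is 1, 2, 3, 4, 7, 10, 11, 13, 15 (A-positions 1,2,3,4,5,6,7,9,10, B-positions 1,2,3,4,5,6,8,9,11).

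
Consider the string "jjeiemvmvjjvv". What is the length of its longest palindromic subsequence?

One longest palindromic subsequence is jjvmvjj (positions 1,2,7,8,9,10,11); it reads the same forward and backward, and the interval DP gives dp[1][13] = 7.

7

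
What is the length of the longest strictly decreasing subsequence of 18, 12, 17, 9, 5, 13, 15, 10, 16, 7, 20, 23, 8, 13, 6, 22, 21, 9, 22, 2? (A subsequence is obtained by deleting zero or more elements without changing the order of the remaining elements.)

Let dp[i] be the longest decreasing subsequence ending at position i. Then dp = [1, 2, 2, 3, 4, 3, 3, 4, 3, 5, 1, 1, 5, 4, 6, 2, 3, 5, 2, 7].
The maximum is 7; one witness is 18, 17, 13, 10, 7, 6, 2 at positions 1,3,6,8,10,15,20.

7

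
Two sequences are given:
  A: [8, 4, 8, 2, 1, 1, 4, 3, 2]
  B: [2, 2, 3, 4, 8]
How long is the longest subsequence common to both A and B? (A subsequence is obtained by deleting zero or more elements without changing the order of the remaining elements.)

2

A longest common subsequence is 4, 8 (length 2); the LCS DP confirms no longer common subsequence exists.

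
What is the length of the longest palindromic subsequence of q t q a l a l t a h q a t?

9

Using dp[i][j] = 2 + dp[i+1][j−1] if the ends match, else max(dp[i+1][j], dp[i][j−1]):
dp[1][13] = 9. A witness is tqalalaqt at positions 2,3,4,5,6,7,9,11,13.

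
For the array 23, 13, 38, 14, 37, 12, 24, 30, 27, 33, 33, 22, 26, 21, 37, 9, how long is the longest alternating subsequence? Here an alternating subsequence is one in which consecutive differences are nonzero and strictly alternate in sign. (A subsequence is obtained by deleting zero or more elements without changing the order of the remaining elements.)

14

A longest alternating subsequence is 23, 13, 38, 14, 37, 12, 30, 27, 33, 22, 26, 21, 37, 9 (positions 1,2,3,4,5,6,8,9,10,12,13,14,15,16); its 13 consecutive differences strictly alternate in sign, and length 14 is optimal.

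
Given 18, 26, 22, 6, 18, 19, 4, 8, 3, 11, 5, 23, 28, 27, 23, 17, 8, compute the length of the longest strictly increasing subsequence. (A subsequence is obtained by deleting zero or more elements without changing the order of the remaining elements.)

Scanning left to right, the best length ending at each element is: 18→1, 26→2, 22→2, 6→1, 18→2, 19→3, 4→1, 8→2, 3→1, 11→3, 5→2, 23→4, 28→5, 27→5, 23→4, 17→4, 8→3.
So the longest increasing subsequence has length 5, e.g. 6, 18, 19, 23, 28.

5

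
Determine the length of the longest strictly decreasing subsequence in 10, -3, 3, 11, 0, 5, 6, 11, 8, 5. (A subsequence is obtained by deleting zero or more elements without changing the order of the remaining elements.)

3

Let dp[i] be the longest decreasing subsequence ending at position i. Then dp = [1, 2, 2, 1, 3, 2, 2, 1, 2, 3].
The maximum is 3; one witness is 10, 3, 0 at positions 1,3,5.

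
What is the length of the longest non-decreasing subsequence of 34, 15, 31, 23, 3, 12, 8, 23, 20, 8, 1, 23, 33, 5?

5

Scanning left to right, the best length ending at each element is: 34→1, 15→1, 31→2, 23→2, 3→1, 12→2, 8→2, 23→3, 20→3, 8→3, 1→1, 23→4, 33→5, 5→2.
So the longest non-decreasing subsequence has length 5, e.g. 15, 23, 23, 23, 33.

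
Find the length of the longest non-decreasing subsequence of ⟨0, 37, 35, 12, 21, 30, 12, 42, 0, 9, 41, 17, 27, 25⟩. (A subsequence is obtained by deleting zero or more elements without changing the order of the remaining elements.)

One longest non-decreasing subsequence is 0, 12, 21, 30, 42 (positions 1,4,5,6,8), of length 5; no longer one exists.

5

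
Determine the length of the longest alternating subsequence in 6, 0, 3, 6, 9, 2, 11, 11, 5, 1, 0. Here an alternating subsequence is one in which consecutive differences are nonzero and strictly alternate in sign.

Track the best alternating length ending on an up-step vs a down-step at each position: up/down = 1/1, 1/2, 3/2, 3/1, 3/1, 3/4, 5/1, 5/1, 5/6, 3/6, 1/6.
The maximum over both is 6; one such subsequence is 6, 0, 3, 2, 11, 5.

6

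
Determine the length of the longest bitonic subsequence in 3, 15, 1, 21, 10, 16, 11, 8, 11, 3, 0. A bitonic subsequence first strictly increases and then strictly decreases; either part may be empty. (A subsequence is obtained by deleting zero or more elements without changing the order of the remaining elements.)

8

Let inc[i] be the LIS ending at i and dec[i] the longest strictly decreasing subsequence starting at i. inc = [1, 2, 1, 3, 2, 3, 3, 2, 3, 2, 1], dec = [3, 5, 2, 6, 4, 5, 4, 3, 3, 2, 1].
max_i inc[i]+dec[i]−1 = 8, with one witness 3, 15, 21, 16, 11, 8, 3, 0.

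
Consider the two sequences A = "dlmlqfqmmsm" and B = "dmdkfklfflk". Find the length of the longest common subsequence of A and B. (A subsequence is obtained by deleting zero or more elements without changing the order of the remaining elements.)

Backtracking the LCS table gives one alignment: d (A1,B1) → m (A3,B2) → l (A4,B7) → f (A6,B9).
So the longest common subsequence has length 4.

4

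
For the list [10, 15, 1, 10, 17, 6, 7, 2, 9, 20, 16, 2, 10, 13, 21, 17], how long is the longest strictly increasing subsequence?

7

One longest increasing subsequence is 1, 6, 7, 9, 10, 13, 21 (positions 3,6,7,9,13,14,15), of length 7; no longer one exists.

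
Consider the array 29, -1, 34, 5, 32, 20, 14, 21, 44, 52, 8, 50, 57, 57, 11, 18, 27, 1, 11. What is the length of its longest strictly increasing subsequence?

One longest increasing subsequence is -1, 5, 20, 21, 44, 52, 57 (positions 2,4,6,8,9,10,13), of length 7; no longer one exists.

7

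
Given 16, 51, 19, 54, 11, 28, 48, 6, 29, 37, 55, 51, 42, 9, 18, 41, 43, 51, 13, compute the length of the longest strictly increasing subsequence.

Let dp[i] be the longest increasing subsequence ending at position i. Then dp = [1, 2, 2, 3, 1, 3, 4, 1, 4, 5, 6, 6, 6, 2, 3, 6, 7, 8, 3].
The maximum is 8; one witness is 16, 19, 28, 29, 37, 42, 43, 51 at positions 1,3,6,9,10,13,17,18.

8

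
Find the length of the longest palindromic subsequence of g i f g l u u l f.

6

One longest palindromic subsequence is fluulf (positions 3,5,6,7,8,9); it reads the same forward and backward, and the interval DP gives dp[1][9] = 6.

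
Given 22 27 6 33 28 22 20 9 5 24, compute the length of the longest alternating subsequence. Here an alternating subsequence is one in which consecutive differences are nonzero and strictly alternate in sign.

Track the best alternating length ending on an up-step vs a down-step at each position: up/down = 1/1, 2/1, 1/3, 4/1, 4/5, 4/5, 4/5, 4/5, 1/5, 6/5.
The maximum over both is 6; one such subsequence is 22, 27, 6, 33, 22, 24.

6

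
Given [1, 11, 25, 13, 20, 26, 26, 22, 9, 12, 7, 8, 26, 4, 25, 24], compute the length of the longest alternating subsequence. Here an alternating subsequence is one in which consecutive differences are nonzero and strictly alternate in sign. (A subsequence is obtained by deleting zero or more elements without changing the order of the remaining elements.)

Track the best alternating length ending on an up-step vs a down-step at each position: up/down = 1/1, 2/1, 2/1, 2/3, 4/3, 4/1, 4/1, 4/5, 2/5, 6/5, 2/7, 8/7, 8/1, 2/9, 10/9, 10/11.
The maximum over both is 11; one such subsequence is 1, 25, 13, 20, 9, 12, 7, 8, 4, 25, 24.

11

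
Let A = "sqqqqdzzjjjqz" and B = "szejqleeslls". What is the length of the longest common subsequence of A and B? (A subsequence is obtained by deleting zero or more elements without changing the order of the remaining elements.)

4

A longest common subsequence is szjq (length 4); the LCS DP confirms no longer common subsequence exists.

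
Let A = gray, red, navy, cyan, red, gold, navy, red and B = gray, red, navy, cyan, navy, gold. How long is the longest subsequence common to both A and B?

A longest common subsequence is gray, red, navy, cyan, gold (length 5); the LCS DP confirms no longer common subsequence exists.

5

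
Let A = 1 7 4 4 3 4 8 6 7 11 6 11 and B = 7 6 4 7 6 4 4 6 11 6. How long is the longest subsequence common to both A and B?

7

A longest common subsequence is 7, 4, 4, 4, 6, 11, 6 (length 7); the LCS DP confirms no longer common subsequence exists.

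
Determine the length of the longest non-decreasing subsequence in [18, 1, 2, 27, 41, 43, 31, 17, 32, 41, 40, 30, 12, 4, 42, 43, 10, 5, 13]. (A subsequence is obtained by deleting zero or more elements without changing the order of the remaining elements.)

One longest non-decreasing subsequence is 1, 2, 27, 31, 32, 41, 42, 43 (positions 2,3,4,7,9,10,15,16), of length 8; no longer one exists.

8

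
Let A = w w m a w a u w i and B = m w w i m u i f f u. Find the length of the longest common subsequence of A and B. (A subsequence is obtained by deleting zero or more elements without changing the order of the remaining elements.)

5

Backtracking the LCS table gives one alignment: w (A1,B2) → w (A2,B3) → m (A3,B5) → u (A7,B6) → i (A9,B7).
So the longest common subsequence has length 5.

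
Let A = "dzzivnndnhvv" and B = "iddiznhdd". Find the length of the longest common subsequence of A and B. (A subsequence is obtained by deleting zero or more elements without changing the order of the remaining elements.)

4

A longest common subsequence is dznd (length 4); the LCS DP confirms no longer common subsequence exists.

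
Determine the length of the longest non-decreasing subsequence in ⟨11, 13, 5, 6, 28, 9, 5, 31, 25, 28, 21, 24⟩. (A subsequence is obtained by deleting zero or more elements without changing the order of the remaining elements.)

5

One longest non-decreasing subsequence is 5, 6, 9, 25, 28 (positions 3,4,6,9,10), of length 5; no longer one exists.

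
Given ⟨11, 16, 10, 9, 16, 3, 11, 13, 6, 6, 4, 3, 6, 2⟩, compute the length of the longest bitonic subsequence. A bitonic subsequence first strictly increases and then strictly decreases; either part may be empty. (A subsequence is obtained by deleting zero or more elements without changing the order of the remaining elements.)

8

One longest bitonic subsequence is 11, 16, 10, 9, 6, 4, 3, 2 (positions 1,2,3,4,10,11,12,14): it rises to 16 then falls. Length 8 is optimal.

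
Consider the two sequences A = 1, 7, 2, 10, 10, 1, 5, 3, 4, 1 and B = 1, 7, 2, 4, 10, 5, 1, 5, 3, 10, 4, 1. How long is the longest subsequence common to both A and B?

9

Backtracking the LCS table gives one alignment: 1 (A1,B1) → 7 (A2,B2) → 2 (A3,B3) → 10 (A4,B5) → 1 (A6,B7) → 5 (A7,B8) → 3 (A8,B9) → 4 (A9,B11) → 1 (A10,B12).
So the longest common subsequence has length 9.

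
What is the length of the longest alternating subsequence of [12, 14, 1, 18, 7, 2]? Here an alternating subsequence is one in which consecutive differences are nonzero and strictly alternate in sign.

5

Track the best alternating length ending on an up-step vs a down-step at each position: up/down = 1/1, 2/1, 1/3, 4/1, 4/5, 4/5.
The maximum over both is 5; one such subsequence is 12, 14, 1, 18, 7.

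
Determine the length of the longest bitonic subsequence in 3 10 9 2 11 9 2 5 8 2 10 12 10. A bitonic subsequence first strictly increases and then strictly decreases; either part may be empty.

6

Let inc[i] be the LIS ending at i and dec[i] the longest strictly decreasing subsequence starting at i. inc = [1, 2, 2, 1, 3, 2, 1, 2, 3, 1, 4, 5, 4], dec = [2, 4, 3, 1, 4, 3, 1, 2, 2, 1, 1, 2, 1].
max_i inc[i]+dec[i]−1 = 6, with one witness 3, 10, 11, 9, 8, 2.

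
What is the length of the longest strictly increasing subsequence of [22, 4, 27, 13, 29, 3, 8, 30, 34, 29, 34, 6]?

One longest increasing subsequence is 22, 27, 29, 30, 34 (positions 1,3,5,8,9), of length 5; no longer one exists.

5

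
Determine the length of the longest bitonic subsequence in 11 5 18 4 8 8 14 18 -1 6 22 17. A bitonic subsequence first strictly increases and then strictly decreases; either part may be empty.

6

Let inc[i] be the LIS ending at i and dec[i] the longest strictly decreasing subsequence starting at i. inc = [1, 1, 2, 1, 2, 2, 3, 4, 1, 2, 5, 4], dec = [4, 3, 3, 2, 2, 2, 2, 2, 1, 1, 2, 1].
max_i inc[i]+dec[i]−1 = 6, with one witness 5, 8, 14, 18, 22, 17.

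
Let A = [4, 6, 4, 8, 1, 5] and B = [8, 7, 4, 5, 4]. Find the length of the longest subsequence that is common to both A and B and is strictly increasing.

For each value that appears in both, track the longest common increasing run ending there.
The best achievable length is 2; one witness is 4, 5 (A-positions 1,6, B-positions 3,4).

2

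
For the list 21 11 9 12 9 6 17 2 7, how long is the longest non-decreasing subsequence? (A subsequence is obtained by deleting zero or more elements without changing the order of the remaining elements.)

3

One longest non-decreasing subsequence is 11, 12, 17 (positions 2,4,7), of length 3; no longer one exists.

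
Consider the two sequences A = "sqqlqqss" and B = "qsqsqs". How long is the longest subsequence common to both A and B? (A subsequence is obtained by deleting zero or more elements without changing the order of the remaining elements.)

A longest common subsequence is sqqs (length 4); the LCS DP confirms no longer common subsequence exists.

4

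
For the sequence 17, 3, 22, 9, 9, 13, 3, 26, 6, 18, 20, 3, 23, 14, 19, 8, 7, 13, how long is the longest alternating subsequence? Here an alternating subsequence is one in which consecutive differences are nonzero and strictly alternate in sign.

15

Track the best alternating length ending on an up-step vs a down-step at each position: up/down = 1/1, 1/2, 3/1, 3/4, 3/4, 5/4, 1/6, 7/1, 7/8, 9/8, 9/8, 1/10, 11/8, 11/12, 13/12, 11/14, 11/14, 15/14.
The maximum over both is 15; one such subsequence is 17, 3, 22, 9, 13, 3, 26, 6, 18, 3, 23, 14, 19, 8, 13.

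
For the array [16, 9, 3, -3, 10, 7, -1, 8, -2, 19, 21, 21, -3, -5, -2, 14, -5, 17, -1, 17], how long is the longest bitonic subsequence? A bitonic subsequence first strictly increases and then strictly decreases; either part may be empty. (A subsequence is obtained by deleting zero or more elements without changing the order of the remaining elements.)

One longest bitonic subsequence is 16, 10, 7, -1, -2, -3, -5 (positions 1,5,6,7,9,13,17): it rises to 16 then falls. Length 7 is optimal.

7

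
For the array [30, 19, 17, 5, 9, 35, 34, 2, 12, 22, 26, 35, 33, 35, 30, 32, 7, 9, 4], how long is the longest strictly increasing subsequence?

Let dp[i] be the longest increasing subsequence ending at position i. Then dp = [1, 1, 1, 1, 2, 3, 3, 1, 3, 4, 5, 6, 6, 7, 6, 7, 2, 3, 2].
The maximum is 7; one witness is 5, 9, 12, 22, 26, 33, 35 at positions 4,5,9,10,11,13,14.

7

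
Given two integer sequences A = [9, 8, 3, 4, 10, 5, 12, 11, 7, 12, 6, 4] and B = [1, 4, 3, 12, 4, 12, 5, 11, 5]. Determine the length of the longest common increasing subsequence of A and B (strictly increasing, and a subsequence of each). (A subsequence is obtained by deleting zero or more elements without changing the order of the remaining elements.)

4

A longest common strictly increasing subsequence is 3, 4, 5, 11 (length 4); it appears in order in both A and B, and no longer such subsequence exists.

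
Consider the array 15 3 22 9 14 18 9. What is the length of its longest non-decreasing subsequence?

One longest non-decreasing subsequence is 3, 9, 14, 18 (positions 2,4,5,6), of length 4; no longer one exists.

4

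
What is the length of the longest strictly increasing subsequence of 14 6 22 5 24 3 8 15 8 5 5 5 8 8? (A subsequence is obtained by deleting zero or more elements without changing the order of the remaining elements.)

3

Let dp[i] be the longest increasing subsequence ending at position i. Then dp = [1, 1, 2, 1, 3, 1, 2, 3, 2, 2, 2, 2, 3, 3].
The maximum is 3; one witness is 14, 22, 24 at positions 1,3,5.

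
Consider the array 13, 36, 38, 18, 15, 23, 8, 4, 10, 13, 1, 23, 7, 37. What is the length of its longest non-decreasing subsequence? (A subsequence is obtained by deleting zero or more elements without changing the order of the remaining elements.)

Scanning left to right, the best length ending at each element is: 13→1, 36→2, 38→3, 18→2, 15→2, 23→3, 8→1, 4→1, 10→2, 13→3, 1→1, 23→4, 7→2, 37→5.
So the longest non-decreasing subsequence has length 5, e.g. 13, 18, 23, 23, 37.

5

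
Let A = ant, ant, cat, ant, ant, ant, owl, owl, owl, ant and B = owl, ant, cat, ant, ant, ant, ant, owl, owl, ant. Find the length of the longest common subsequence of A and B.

8

Backtracking the LCS table gives one alignment: ant (A1,B2) → ant (A2,B4) → ant (A4,B5) → ant (A5,B6) → ant (A6,B7) → owl (A8,B8) → owl (A9,B9) → ant (A10,B10).
So the longest common subsequence has length 8.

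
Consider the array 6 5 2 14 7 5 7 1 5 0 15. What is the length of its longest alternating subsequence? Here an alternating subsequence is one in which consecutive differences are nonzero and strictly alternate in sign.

9

A longest alternating subsequence is 6, 5, 14, 5, 7, 1, 5, 0, 15 (positions 1,2,4,6,7,8,9,10,11); its 8 consecutive differences strictly alternate in sign, and length 9 is optimal.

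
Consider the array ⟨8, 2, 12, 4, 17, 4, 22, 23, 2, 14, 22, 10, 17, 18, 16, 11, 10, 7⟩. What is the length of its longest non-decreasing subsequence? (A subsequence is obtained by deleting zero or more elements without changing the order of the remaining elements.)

6

One longest non-decreasing subsequence is 2, 4, 4, 14, 17, 18 (positions 2,4,6,10,13,14), of length 6; no longer one exists.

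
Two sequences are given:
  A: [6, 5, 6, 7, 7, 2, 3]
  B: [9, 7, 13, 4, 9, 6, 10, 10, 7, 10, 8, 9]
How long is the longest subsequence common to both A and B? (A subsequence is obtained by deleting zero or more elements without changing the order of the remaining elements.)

Backtracking the LCS table gives one alignment: 6 (A1,B6) → 7 (A4,B9).
So the longest common subsequence has length 2.

2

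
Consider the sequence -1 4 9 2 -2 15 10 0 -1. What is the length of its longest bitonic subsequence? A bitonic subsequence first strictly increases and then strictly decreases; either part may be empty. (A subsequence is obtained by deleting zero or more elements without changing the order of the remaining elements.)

One longest bitonic subsequence is -1, 4, 9, 15, 10, 0, -1 (positions 1,2,3,6,7,8,9): it rises to 15 then falls. Length 7 is optimal.

7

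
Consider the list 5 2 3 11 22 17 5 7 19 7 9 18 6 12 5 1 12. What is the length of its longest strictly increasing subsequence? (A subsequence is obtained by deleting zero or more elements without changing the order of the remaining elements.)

Let dp[i] be the longest increasing subsequence ending at position i. Then dp = [1, 1, 2, 3, 4, 4, 3, 4, 5, 4, 5, 6, 4, 6, 3, 1, 6].
The maximum is 6; one witness is 2, 3, 5, 7, 9, 18 at positions 2,3,7,8,11,12.

6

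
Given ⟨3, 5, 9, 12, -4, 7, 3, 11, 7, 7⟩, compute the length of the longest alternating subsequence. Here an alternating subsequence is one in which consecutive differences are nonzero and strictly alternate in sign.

Track the best alternating length ending on an up-step vs a down-step at each position: up/down = 1/1, 2/1, 2/1, 2/1, 1/3, 4/3, 4/5, 6/3, 6/7, 6/7.
The maximum over both is 7; one such subsequence is 3, 5, -4, 7, 3, 11, 7.

7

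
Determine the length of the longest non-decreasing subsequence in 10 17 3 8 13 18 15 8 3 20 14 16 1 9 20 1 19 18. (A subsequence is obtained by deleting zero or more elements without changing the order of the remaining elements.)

6

Let dp[i] be the longest non-decreasing subsequence ending at position i. Then dp = [1, 2, 1, 2, 3, 4, 4, 3, 2, 5, 4, 5, 1, 4, 6, 2, 6, 6].
The maximum is 6; one witness is 3, 8, 13, 18, 20, 20 at positions 3,4,5,6,10,15.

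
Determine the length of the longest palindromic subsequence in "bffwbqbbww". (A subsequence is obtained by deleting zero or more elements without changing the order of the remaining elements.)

Using dp[i][j] = 2 + dp[i+1][j−1] if the ends match, else max(dp[i+1][j], dp[i][j−1]):
dp[1][10] = 5. A witness is wbbbw at positions 4,5,7,8,10.

5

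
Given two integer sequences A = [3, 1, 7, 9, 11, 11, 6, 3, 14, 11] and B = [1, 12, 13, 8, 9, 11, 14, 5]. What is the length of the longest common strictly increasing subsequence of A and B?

4

A longest common strictly increasing subsequence is 1, 9, 11, 14 (length 4); it appears in order in both A and B, and no longer such subsequence exists.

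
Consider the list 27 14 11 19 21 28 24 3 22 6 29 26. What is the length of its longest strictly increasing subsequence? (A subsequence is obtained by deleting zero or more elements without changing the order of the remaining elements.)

Let dp[i] be the longest increasing subsequence ending at position i. Then dp = [1, 1, 1, 2, 3, 4, 4, 1, 4, 2, 5, 5].
The maximum is 5; one witness is 14, 19, 21, 28, 29 at positions 2,4,5,6,11.

5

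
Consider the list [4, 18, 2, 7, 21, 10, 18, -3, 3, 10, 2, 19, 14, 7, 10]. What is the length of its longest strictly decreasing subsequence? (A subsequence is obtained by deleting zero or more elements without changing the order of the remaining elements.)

Let dp[i] be the longest decreasing subsequence ending at position i. Then dp = [1, 1, 2, 2, 1, 2, 2, 3, 3, 3, 4, 2, 3, 4, 4].
The maximum is 4; one witness is 18, 7, 3, 2 at positions 2,4,9,11.

4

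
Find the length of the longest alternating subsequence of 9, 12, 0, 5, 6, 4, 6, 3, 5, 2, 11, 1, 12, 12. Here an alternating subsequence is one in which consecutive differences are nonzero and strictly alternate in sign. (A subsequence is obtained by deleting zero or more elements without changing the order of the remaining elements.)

A longest alternating subsequence is 9, 12, 0, 5, 4, 6, 3, 5, 2, 11, 1, 12 (positions 1,2,3,4,6,7,8,9,10,11,12,13); its 11 consecutive differences strictly alternate in sign, and length 12 is optimal.

12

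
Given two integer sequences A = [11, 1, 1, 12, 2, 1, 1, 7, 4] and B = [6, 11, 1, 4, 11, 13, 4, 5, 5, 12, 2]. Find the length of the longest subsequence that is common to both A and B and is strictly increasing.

For each value that appears in both, track the longest common increasing run ending there.
The best achievable length is 2; one witness is 1, 4 (A-positions 2,9, B-positions 3,4).

2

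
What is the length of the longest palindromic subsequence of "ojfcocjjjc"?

Using dp[i][j] = 2 + dp[i+1][j−1] if the ends match, else max(dp[i+1][j], dp[i][j−1]):
dp[1][10] = 5. A witness is cjjjc at positions 4,7,8,9,10.

5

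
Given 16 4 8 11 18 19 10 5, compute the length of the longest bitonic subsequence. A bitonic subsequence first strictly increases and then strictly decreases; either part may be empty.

Let inc[i] be the LIS ending at i and dec[i] the longest strictly decreasing subsequence starting at i. inc = [1, 1, 2, 3, 4, 5, 3, 2], dec = [4, 1, 2, 3, 3, 3, 2, 1].
max_i inc[i]+dec[i]−1 = 7, with one witness 4, 8, 11, 18, 19, 10, 5.

7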